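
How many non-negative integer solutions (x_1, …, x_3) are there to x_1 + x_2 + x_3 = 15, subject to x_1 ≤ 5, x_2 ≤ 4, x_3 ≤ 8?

Ignoring the caps, the number of non-negative solutions to x_1+…+x_3 = 15 is C(17,2) = 136.
Subtract solutions that violate a single cap (substitute x_i' = x_i − (cap_i+1)): x_1 ≥ 6 gives C(11,2) = 55; x_2 ≥ 5 gives C(12,2) = 66; x_3 ≥ 9 gives C(8,2) = 28. Together 149.
Add back pairs where two caps are both exceeded: 15 + 1 + 3 = 19.
By inclusion–exclusion the count is 136 − 149 + 19 = 6.

6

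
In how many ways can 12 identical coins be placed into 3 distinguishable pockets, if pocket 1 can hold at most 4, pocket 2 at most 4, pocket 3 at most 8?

15

Without the upper bounds there are C(14,2) = 91 ways to split 12 among 3 pockets.
Subtract solutions that violate a single cap (substitute x_i' = x_i − (cap_i+1)): x_1 ≥ 5 gives C(9,2) = 36; x_2 ≥ 5 gives C(9,2) = 36; x_3 ≥ 9 gives C(5,2) = 10. Together 82.
Add back pairs where two caps are both exceeded: 6 + 0 + 0 = 6.
By inclusion–exclusion the count is 91 − 82 + 6 = 15.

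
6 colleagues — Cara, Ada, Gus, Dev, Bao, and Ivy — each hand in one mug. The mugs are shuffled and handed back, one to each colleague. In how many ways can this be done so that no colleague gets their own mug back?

265

Count assignments avoiding every fixed point. For any j of the 6 colleagues fixed to their own mug, the other 6−j can be arranged in (6−j)! ways.
By inclusion–exclusion this is Σ_{j=0}^{6} (−1)^j C(6,j)·(6−j)!.
Computing: 720 − 720 + 360 − 120 + 30 − 6 + 1 = 265.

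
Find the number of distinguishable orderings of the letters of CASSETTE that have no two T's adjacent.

3780

Total arrangements of CASSETTE: 8!/(2!·2!·2!) = 5040.
If the two T's are adjacent, glue them into one block, leaving 7 items to arrange: (7)!/(2!·2!) = 1260 ways.
Hence 5040 − 1260 = 3780.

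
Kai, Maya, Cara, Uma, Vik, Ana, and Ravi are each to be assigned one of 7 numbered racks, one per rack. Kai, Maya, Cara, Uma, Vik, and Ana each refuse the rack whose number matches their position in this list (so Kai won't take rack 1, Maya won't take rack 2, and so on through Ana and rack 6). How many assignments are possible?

2119

Let Aᵢ (for 1 ≤ i ≤ 6) be the placements that put person i in their forbidden rack. Any j of these fix j positions, leaving (7−j)! ways to fill the rest, and there are C(6,j) ways to pick which j.
By inclusion–exclusion, the number of valid placements is Σ_{j=0}^{6} (−1)^j C(6,j)·(7−j)!.
Computing: 5040 − 4320 + 1800 − 480 + 90 − 12 + 1 = 2119.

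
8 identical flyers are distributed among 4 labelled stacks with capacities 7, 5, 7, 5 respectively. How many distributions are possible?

143

Ignoring the caps, the number of non-negative solutions to x_1+…+x_4 = 8 is C(11,3) = 165.
Subtract solutions that violate a single cap (substitute x_i' = x_i − (cap_i+1)): x_1 ≥ 8 gives C(3,3) = 1; x_2 ≥ 6 gives C(5,3) = 10; x_3 ≥ 8 gives C(3,3) = 1; x_4 ≥ 6 gives C(5,3) = 10. Together 22.
No two caps can be exceeded simultaneously, so the pair terms are all 0.
By inclusion–exclusion the count is 165 − 22 + 0 = 143.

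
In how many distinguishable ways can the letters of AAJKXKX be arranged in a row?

The 7 letters of AAJKXKX have repeats: A appearing twice, K appearing twice, and X appearing twice.
The number of distinct arrangements is 7!/(2!·2!·2!) = 5040/8 = 630.

630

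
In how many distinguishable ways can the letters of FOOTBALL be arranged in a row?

Letter multiplicities in FOOTBALL: A×1, B×1, F×1, L×2, O×2, T×1.
The number of distinct arrangements is 8!/(2!·2!) = 40320/4 = 10080.

10080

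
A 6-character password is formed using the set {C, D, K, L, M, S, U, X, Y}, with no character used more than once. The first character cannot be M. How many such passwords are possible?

53760

The first character has 9−1 = 8 choices (anything except M).
The remaining 5 characters are filled from the other 8 symbols without repetition: 8 × 7 × 6 × 5 × 4 = 6720.
Total: 8 × 6720 = 53760.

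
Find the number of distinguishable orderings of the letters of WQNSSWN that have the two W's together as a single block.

180

Treat the 2 copies of W as a single block. The multiset to arrange is then {WW, N, N, Q, S, S}, 6 items in all.
That gives (6)!/(2!·2!) = 180 arrangements.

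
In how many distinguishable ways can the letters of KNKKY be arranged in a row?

20

Letter multiplicities in KNKKY: K×3, N×1, Y×1.
The number of distinct arrangements is 5!/(3!) = 120/6 = 20.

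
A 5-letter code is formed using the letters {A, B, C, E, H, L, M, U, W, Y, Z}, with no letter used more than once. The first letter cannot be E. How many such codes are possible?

The first letter has 11−1 = 10 choices (anything except E).
The remaining 4 letters are filled from the other 10 symbols without repetition: 10 × 9 × 8 × 7 = 5040.
Total: 10 × 5040 = 50400.

50400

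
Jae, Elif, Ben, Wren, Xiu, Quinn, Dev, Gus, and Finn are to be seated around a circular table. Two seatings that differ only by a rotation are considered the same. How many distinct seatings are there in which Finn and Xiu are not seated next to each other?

30240

All circular seatings of 9 people number (8)! = 40320.
Seatings with Finn beside Xiu: treat them as a block with 2 internal orders, giving 2 × (7)! = 10080.
Subtracting, 40320 − 10080 = 30240.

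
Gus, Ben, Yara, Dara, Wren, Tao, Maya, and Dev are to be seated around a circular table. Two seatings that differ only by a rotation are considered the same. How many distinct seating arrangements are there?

Around a circle, 8 distinct people have 8!/8 = (7)! = 5040 rotationally distinct seatings.

5040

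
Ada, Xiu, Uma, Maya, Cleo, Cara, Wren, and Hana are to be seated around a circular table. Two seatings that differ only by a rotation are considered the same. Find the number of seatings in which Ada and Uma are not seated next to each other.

3600

Without the restriction there are (7)! = 5040 seatings.
Seatings with Ada beside Uma: treat them as a block with 2 internal orders, giving 2 × (6)! = 1440.
Subtracting, 5040 − 1440 = 3600.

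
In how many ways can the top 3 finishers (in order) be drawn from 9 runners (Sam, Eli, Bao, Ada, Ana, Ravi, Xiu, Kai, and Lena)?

504

This is an ordered selection of 3 from 9: P(9,3).
That gives 9 × 8 × 7 = 504.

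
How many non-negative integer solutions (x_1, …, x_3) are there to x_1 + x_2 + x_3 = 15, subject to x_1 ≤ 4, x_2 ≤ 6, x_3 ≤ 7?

By stars and bars, unrestricted non-negative solutions to x_1+…+x_3 = 15 number C(15+2,2) = 136.
Subtract solutions that violate a single cap (substitute x_i' = x_i − (cap_i+1)): x_1 ≥ 5 gives C(12,2) = 66; x_2 ≥ 7 gives C(10,2) = 45; x_3 ≥ 8 gives C(9,2) = 36. Together 147.
Add back pairs where two caps are both exceeded: 10 + 6 + 1 = 17.
By inclusion–exclusion the count is 136 − 147 + 17 = 6.

6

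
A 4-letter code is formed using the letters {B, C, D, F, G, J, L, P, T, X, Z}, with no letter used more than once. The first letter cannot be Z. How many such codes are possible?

7200

The first letter has 11−1 = 10 choices (anything except Z).
The remaining 3 letters are filled from the other 10 symbols without repetition: 10 × 9 × 8 = 720.
Total: 10 × 720 = 7200.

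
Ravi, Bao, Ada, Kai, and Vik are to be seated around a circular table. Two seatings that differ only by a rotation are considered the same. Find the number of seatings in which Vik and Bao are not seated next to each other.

All circular seatings of 5 people number (4)! = 24.
Those with Vik next to Bao: fuse the pair into one unit and seat 4 units around a circle — 2·(3)! = 12.
Subtracting, 24 − 12 = 12.

12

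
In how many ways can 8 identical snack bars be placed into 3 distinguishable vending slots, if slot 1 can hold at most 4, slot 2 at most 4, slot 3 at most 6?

By stars and bars, unrestricted non-negative solutions to x_1+…+x_3 = 8 number C(8+2,2) = 45.
Subtract solutions that violate a single cap (substitute x_i' = x_i − (cap_i+1)): x_1 ≥ 5 gives C(5,2) = 10; x_2 ≥ 5 gives C(5,2) = 10; x_3 ≥ 7 gives C(3,2) = 3. Together 23.
No two caps can be exceeded simultaneously, so the pair terms are all 0.
By inclusion–exclusion the count is 45 − 23 + 0 = 22.

22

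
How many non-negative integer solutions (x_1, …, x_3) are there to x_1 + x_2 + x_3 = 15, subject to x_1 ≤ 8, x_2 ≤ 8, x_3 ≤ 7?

By stars and bars, unrestricted non-negative solutions to x_1+…+x_3 = 15 number C(15+2,2) = 136.
Subtract solutions that violate a single cap (substitute x_i' = x_i − (cap_i+1)): x_1 ≥ 9 gives C(8,2) = 28; x_2 ≥ 9 gives C(8,2) = 28; x_3 ≥ 8 gives C(9,2) = 36. Together 92.
No two caps can be exceeded simultaneously, so the pair terms are all 0.
By inclusion–exclusion the count is 136 − 92 + 0 = 44.

44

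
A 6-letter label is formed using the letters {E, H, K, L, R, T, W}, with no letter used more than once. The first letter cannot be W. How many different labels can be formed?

4320

The first letter has 7−1 = 6 choices (anything except W).
The remaining 5 letters are filled from the other 6 symbols without repetition: 6 × 5 × 4 × 3 × 2 = 720.
Total: 6 × 720 = 4320.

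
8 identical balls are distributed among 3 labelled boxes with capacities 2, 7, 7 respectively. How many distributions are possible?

By stars and bars, unrestricted non-negative solutions to x_1+…+x_3 = 8 number C(8+2,2) = 45.
Subtract solutions that violate a single cap (substitute x_i' = x_i − (cap_i+1)): x_1 ≥ 3 gives C(7,2) = 21; x_2 ≥ 8 gives C(2,2) = 1; x_3 ≥ 8 gives C(2,2) = 1. Together 23.
No two caps can be exceeded simultaneously, so the pair terms are all 0.
By inclusion–exclusion the count is 45 − 23 + 0 = 22.

22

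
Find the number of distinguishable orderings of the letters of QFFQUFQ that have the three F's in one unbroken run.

20

Treat the 3 copies of F as a single block. The multiset to arrange is then {FFF, Q, Q, Q, U}, 5 items in all.
That gives (5)!/(3!) = 20 arrangements.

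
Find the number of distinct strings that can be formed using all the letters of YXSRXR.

YXSRXR has 6 letters with R appearing twice and X appearing twice.
So there are 6! / (2!·2!) = 180 distinguishable arrangements.

180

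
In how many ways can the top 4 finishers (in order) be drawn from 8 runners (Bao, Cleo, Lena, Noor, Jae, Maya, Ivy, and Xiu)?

This is an ordered selection of 4 from 8: P(8,4).
That gives 8 × 7 × 6 × 5 = 1680.

1680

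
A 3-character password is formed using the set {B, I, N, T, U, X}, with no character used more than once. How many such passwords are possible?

120

With no repetition, fill the 3 characters in order: 6 choices, then 5, down to 4.
6 × 5 × 4 = 120.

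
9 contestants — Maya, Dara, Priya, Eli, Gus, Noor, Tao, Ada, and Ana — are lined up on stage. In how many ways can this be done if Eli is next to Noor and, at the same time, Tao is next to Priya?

20160

Treat {Eli,Noor} as one block (2 orders) and {Tao,Priya} as another (2 orders).
That leaves 7 units to arrange: 2 × 2 × 7! = 4 × 5040 = 20160.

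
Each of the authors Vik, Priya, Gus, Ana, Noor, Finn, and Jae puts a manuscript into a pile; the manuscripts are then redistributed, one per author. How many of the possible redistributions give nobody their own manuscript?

Let Aᵢ be the assignments in which author i gets their own manuscript. We want the size of the complement of A₁∪…∪A_7.
By inclusion–exclusion this is Σ_{j=0}^{7} (−1)^j C(7,j)·(7−j)!.
Computing: 5040 − 5040 + 2520 − 840 + 210 − 42 + 7 − 1 = 1854.

1854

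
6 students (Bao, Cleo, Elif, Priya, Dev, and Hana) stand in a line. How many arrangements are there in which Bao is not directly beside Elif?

480

Of the 6! = 720 arrangements, those with Bao and Elif adjacent number 2 × 5! = 240 (treat the pair as a block with 2 internal orders).
Complementary counting: 720 − 240 = 480.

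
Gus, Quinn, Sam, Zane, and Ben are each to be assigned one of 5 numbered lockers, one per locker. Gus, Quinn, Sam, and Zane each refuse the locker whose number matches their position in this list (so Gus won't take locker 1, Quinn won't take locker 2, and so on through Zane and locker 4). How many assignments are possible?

Let Aᵢ (for 1 ≤ i ≤ 4) be the placements that put person i in their forbidden locker. Any j of these fix j positions, leaving (5−j)! ways to fill the rest, and there are C(4,j) ways to pick which j.
By inclusion–exclusion, the number of valid placements is Σ_{j=0}^{4} (−1)^j C(4,j)·(5−j)!.
Computing: 120 − 96 + 36 − 8 + 1 = 53.

53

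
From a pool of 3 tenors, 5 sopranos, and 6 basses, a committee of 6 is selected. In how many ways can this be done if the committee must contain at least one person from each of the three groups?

Total 6-person selections from all 14: C(14,6) = 3003.
Subtract selections that omit an entire group: no tenors → C(11,6) = 462; no sopranos → C(9,6) = 84; no basses → C(8,6) = 28.
Add back selections omitting two groups (i.e. drawn from a single group): C(3,6) + C(5,6) + C(6,6) = 1.
By inclusion–exclusion: 3003 − 574 + 1 = 2430.

2430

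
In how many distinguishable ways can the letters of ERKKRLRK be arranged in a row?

Letter multiplicities in ERKKRLRK: E×1, K×3, L×1, R×3.
The number of distinct arrangements is 8!/(3!·3!) = 40320/36 = 1120.

1120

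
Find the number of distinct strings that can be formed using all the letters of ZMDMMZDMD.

1260

Letter multiplicities in ZMDMMZDMD: D×3, M×4, Z×2.
The number of distinct arrangements is 9!/(4!·3!·2!) = 362880/288 = 1260.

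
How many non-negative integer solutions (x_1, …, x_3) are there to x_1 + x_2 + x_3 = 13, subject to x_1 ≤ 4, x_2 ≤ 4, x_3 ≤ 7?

By stars and bars, unrestricted non-negative solutions to x_1+…+x_3 = 13 number C(13+2,2) = 105.
Subtract solutions that violate a single cap (substitute x_i' = x_i − (cap_i+1)): x_1 ≥ 5 gives C(10,2) = 45; x_2 ≥ 5 gives C(10,2) = 45; x_3 ≥ 8 gives C(7,2) = 21. Together 111.
Add back pairs where two caps are both exceeded: 10 + 1 + 1 = 12.
By inclusion–exclusion the count is 105 − 111 + 12 = 6.

6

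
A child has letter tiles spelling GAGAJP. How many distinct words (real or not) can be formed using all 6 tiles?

Letter multiplicities in GAGAJP: A×2, G×2, J×1, P×1.
The number of distinct arrangements is 6!/(2!·2!) = 720/4 = 180.

180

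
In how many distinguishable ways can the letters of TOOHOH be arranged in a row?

Letter multiplicities in TOOHOH: H×2, O×3, T×1.
Dividing 6! = 720 by 3!·2! = 12 for the repeated letters gives 60.

60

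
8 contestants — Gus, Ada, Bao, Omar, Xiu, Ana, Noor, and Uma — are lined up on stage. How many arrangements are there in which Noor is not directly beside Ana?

30240

There are 8! = 40320 arrangements in all. If Noor and Ana are adjacent, merging them into one block gives 2·(7)! = 10080 arrangements.
So 40320 − 10080 = 30240 arrangements keep them apart.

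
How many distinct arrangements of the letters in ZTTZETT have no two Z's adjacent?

75

Total arrangements of ZTTZETT: 7!/(4!·2!) = 105.
If the two Z's are adjacent, glue them into one block, leaving 6 items to arrange: (6)!/(4!) = 30 ways.
Hence 105 − 30 = 75.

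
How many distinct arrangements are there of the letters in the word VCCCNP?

Letter multiplicities in VCCCNP: C×3, N×1, P×1, V×1.
The number of distinct arrangements is 6!/(3!) = 720/6 = 120.

120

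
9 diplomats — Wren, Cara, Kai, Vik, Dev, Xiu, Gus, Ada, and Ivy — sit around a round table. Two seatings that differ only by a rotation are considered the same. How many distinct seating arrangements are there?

Seat Wren anywhere (absorbing the rotational symmetry), then permute the other 8: (8)! = 40320.

40320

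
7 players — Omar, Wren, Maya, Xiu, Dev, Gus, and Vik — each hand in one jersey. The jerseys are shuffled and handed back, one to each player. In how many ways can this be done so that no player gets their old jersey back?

1854

Count assignments avoiding every fixed point. For any j of the 7 players fixed to their old jersey, the other 7−j can be arranged in (7−j)! ways.
By inclusion–exclusion this is Σ_{j=0}^{7} (−1)^j C(7,j)·(7−j)!.
Computing: 5040 − 5040 + 2520 − 840 + 210 − 42 + 7 − 1 = 1854.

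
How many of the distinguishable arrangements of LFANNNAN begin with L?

105

With the first slot taken by L, it remains to arrange the other 7 letters (FANNNAN).
Those 7 letters have A appearing twice and N appearing 4 times, giving (7)!/(4!·2!) = 105.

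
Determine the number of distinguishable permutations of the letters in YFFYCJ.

YFFYCJ has 6 letters with F appearing twice and Y appearing twice.
So there are 6! / (2!·2!) = 180 distinguishable arrangements.

180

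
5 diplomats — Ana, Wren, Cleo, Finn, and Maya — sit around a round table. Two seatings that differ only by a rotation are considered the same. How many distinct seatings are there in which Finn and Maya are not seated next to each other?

Without the restriction there are (4)! = 24 seatings.
Those with Finn next to Maya: fuse the pair into one unit and seat 4 units around a circle — 2·(3)! = 12.
Subtracting, 24 − 12 = 12.

12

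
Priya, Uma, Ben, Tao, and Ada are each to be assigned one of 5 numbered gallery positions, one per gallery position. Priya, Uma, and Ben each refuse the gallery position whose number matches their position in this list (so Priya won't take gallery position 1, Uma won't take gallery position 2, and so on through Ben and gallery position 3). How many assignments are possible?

64

Let Aᵢ (for i ∈ {1, 2, 3}) be the placements that put person i in their forbidden gallery position. Any j of these fix j positions, leaving (5−j)! ways to fill the rest, and there are C(3,j) ways to pick which j.
By inclusion–exclusion, the number of valid placements is Σ_{j=0}^{3} (−1)^j C(3,j)·(5−j)!.
Computing: 120 − 72 + 18 − 2 = 64.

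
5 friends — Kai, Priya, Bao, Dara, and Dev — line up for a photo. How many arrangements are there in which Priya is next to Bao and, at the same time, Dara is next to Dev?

Treat {Priya,Bao} as one block (2 orders) and {Dara,Dev} as another (2 orders).
That leaves 3 units to arrange: 2 × 2 × 3! = 4 × 6 = 24.

24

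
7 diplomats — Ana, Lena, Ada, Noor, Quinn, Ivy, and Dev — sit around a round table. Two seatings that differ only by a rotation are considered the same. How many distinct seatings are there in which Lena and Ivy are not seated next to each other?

480

All circular seatings of 7 people number (6)! = 720.
Those with Lena next to Ivy: fuse the pair into one unit and seat 6 units around a circle — 2·(5)! = 240.
Subtracting, 720 − 240 = 480.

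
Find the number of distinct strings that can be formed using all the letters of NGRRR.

The 5 letters of NGRRR have repeats: R appearing 3 times.
So there are 5! / (3!) = 20 distinguishable arrangements.

20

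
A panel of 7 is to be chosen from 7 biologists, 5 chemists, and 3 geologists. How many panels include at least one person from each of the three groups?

5516

With no constraint there are C(15,7) = 6435 possible selections.
Subtract selections that omit an entire group: no biologists → C(8,7) = 8; no chemists → C(10,7) = 120; no geologists → C(12,7) = 792.
Add back selections omitting two groups (i.e. drawn from a single group): C(7,7) + C(5,7) + C(3,7) = 1.
By inclusion–exclusion: 6435 − 920 + 1 = 5516.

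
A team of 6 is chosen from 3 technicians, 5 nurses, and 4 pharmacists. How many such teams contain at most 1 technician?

Split by how many technicians are chosen (0 through 1).
Sum: C(3,0)·C(9,6) + C(3,1)·C(9,5) = 84 + 378 = 462.

462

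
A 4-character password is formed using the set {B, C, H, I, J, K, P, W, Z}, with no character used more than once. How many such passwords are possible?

3024

With no repetition, fill the 4 characters in order: 9 choices, then 8, down to 6.
9 × 8 × 7 × 6 = 3024.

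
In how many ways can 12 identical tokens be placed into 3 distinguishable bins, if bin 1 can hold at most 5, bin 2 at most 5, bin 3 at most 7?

Without the upper bounds there are C(14,2) = 91 ways to split 12 among 3 bins.
Subtract solutions that violate a single cap (substitute x_i' = x_i − (cap_i+1)): x_1 ≥ 6 gives C(8,2) = 28; x_2 ≥ 6 gives C(8,2) = 28; x_3 ≥ 8 gives C(6,2) = 15. Together 71.
Add back pairs where two caps are both exceeded: 1 + 0 + 0 = 1.
By inclusion–exclusion the count is 91 − 71 + 1 = 21.

21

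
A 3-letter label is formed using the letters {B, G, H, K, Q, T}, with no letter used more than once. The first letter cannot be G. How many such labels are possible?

The first letter has 6−1 = 5 choices (anything except G).
The remaining 2 letters are filled from the other 5 symbols without repetition: 5 × 4 = 20.
Total: 5 × 20 = 100.

100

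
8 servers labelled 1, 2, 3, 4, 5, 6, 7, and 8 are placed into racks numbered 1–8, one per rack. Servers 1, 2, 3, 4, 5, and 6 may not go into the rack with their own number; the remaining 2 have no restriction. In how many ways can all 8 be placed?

18806

Let Aᵢ (for 1 ≤ i ≤ 6) be the placements that put server i in its forbidden rack. Any j of these fix j positions, leaving (8−j)! ways to fill the rest, and there are C(6,j) ways to pick which j.
By inclusion–exclusion, the number of valid placements is Σ_{j=0}^{6} (−1)^j C(6,j)·(8−j)!.
Computing: 40320 − 30240 + 10800 − 2400 + 360 − 36 + 2 = 18806.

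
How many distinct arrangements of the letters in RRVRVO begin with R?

30

Fix R in the first position and arrange the remaining 5 letters.
Those 5 letters have R appearing twice and V appearing twice, giving (5)!/(2!·2!) = 30.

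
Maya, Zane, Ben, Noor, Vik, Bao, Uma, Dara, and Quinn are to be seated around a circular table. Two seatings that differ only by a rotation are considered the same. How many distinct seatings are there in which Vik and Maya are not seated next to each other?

30240

Without the restriction there are (8)! = 40320 seatings.
Seatings with Vik beside Maya: treat them as a block with 2 internal orders, giving 2 × (7)! = 10080.
Subtracting, 40320 − 10080 = 30240.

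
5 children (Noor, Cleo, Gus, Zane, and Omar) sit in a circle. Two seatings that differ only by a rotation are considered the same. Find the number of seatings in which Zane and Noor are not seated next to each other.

12

All circular seatings of 5 people number (4)! = 24.
Seatings with Zane beside Noor: treat them as a block with 2 internal orders, giving 2 × (3)! = 12.
Subtracting, 24 − 12 = 12.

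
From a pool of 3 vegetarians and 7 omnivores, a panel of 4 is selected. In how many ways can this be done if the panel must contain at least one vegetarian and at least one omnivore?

With no constraint there are C(10,4) = 210 possible selections.
Subtract selections that omit an entire group: no vegetarians → C(7,4) = 35; no omnivores → C(3,4) = 0.
Both groups omitted at once is impossible, so 210 − 35 = 175.

175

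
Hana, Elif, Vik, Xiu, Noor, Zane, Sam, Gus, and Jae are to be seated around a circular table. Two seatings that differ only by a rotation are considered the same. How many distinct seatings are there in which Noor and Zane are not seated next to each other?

All circular seatings of 9 people number (8)! = 40320.
Those with Noor next to Zane: fuse the pair into one unit and seat 8 units around a circle — 2·(7)! = 10080.
Subtracting, 40320 − 10080 = 30240.

30240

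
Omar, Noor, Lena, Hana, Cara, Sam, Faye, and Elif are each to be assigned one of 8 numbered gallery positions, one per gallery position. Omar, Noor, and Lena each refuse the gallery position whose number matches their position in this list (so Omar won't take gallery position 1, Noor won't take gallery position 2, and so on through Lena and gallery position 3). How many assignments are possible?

Let Aᵢ (for i ∈ {1, 2, 3}) be the placements that put person i in their forbidden gallery position. Any j of these fix j positions, leaving (8−j)! ways to fill the rest, and there are C(3,j) ways to pick which j.
By inclusion–exclusion, the number of valid placements is Σ_{j=0}^{3} (−1)^j C(3,j)·(8−j)!.
Computing: 40320 − 15120 + 2160 − 120 = 27240.

27240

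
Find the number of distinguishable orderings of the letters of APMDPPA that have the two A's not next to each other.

300

There are 7!/(3!·2!) = 420 arrangements of APMDPPA in total.
Arrangements with the A's together: treat AA as one letter, giving (6)!/(3!) = 120.
Subtracting, 420 − 120 = 300 arrangements keep the A's apart.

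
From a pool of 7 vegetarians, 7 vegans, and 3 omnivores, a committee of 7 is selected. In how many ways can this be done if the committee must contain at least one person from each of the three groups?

15778

Total 7-person selections from all 17: C(17,7) = 19448.
Subtract selections that omit an entire group: no vegetarians → C(10,7) = 120; no vegans → C(10,7) = 120; no omnivores → C(14,7) = 3432.
Add back selections omitting two groups (i.e. drawn from a single group): C(7,7) + C(7,7) + C(3,7) = 2.
By inclusion–exclusion: 19448 − 3672 + 2 = 15778.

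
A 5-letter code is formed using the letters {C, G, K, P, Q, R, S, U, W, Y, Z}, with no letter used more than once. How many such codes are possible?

55440

With no repetition, fill the 5 letters in order: 11 choices, then 10, down to 7.
11 × 10 × 9 × 8 × 7 = 55440.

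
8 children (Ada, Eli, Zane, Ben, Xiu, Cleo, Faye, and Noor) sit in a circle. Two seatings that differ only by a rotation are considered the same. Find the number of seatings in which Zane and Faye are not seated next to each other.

Without the restriction there are (7)! = 5040 seatings.
Seatings with Zane beside Faye: treat them as a block with 2 internal orders, giving 2 × (6)! = 1440.
Subtracting, 5040 − 1440 = 3600.

3600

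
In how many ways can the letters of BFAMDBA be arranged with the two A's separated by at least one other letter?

There are 7!/(2!·2!) = 1260 arrangements of BFAMDBA in total.
If the two A's are adjacent, glue them into one block, leaving 6 items to arrange: (6)!/(2!) = 360 ways.
Subtracting, 1260 − 360 = 900 arrangements keep the A's apart.

900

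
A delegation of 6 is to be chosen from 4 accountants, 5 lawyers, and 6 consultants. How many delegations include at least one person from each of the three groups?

4250

Total 6-person selections from all 15: C(15,6) = 5005.
Selections missing a whole group: no accountants → C(11,6) = 462; no lawyers → C(10,6) = 210; no consultants → C(9,6) = 84.
Add back selections omitting two groups (i.e. drawn from a single group): C(4,6) + C(5,6) + C(6,6) = 1.
By inclusion–exclusion: 5005 − 756 + 1 = 4250.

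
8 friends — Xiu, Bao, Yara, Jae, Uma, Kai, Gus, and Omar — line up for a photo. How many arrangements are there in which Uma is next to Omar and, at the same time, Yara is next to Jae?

2880

Treat {Uma,Omar} as one block (2 orders) and {Yara,Jae} as another (2 orders).
That leaves 6 units to arrange: 2 × 2 × 6! = 4 × 720 = 2880.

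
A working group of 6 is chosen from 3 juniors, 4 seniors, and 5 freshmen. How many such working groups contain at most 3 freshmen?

812

Split by how many freshmen are chosen (0 through 3).
Sum: C(5,0)·C(7,6) + C(5,1)·C(7,5) + C(5,2)·C(7,4) + C(5,3)·C(7,3) = 7 + 105 + 350 + 350 = 812.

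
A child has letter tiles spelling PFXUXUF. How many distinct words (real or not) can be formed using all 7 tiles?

630

Letter multiplicities in PFXUXUF: F×2, P×1, U×2, X×2.
So there are 7! / (2!·2!·2!) = 630 distinguishable arrangements.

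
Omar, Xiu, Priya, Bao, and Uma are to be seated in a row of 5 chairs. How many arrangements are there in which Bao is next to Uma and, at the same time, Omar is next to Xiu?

24

Treat {Bao,Uma} as one block (2 orders) and {Omar,Xiu} as another (2 orders).
That leaves 3 units to arrange: 2 × 2 × 3! = 4 × 6 = 24.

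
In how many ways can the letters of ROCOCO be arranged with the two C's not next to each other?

Total arrangements of ROCOCO: 6!/(3!·2!) = 60.
Arrangements with the C's together: treat CC as one letter, giving (5)!/(3!) = 20.
Hence 60 − 20 = 40.

40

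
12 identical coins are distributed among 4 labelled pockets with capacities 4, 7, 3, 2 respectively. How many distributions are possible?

30

Ignoring the caps, the number of non-negative solutions to x_1+…+x_4 = 12 is C(15,3) = 455.
Subtract solutions that violate a single cap (substitute x_i' = x_i − (cap_i+1)): x_1 ≥ 5 gives C(10,3) = 120; x_2 ≥ 8 gives C(7,3) = 35; x_3 ≥ 4 gives C(11,3) = 165; x_4 ≥ 3 gives C(12,3) = 220. Together 540.
Add back pairs where two caps are both exceeded: 0 + 20 + 35 + 1 + 4 + 56 = 116.
Subtract triples: 0 + 0 + 1 + 0 = 1.
By inclusion–exclusion the count is 455 − 540 + 116 − 1 = 30.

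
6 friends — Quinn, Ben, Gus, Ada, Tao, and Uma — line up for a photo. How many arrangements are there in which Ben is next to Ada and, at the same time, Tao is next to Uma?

Treat {Ben,Ada} as one block (2 orders) and {Tao,Uma} as another (2 orders).
That leaves 4 units to arrange: 2 × 2 × 4! = 4 × 24 = 96.

96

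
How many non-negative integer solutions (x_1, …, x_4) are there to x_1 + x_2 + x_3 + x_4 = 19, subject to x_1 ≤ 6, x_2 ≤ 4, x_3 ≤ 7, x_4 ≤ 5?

Without the upper bounds there are C(22,3) = 1540 ways to split 19 among 4 variables.
Subtract solutions that violate a single cap (substitute x_i' = x_i − (cap_i+1)): x_1 ≥ 7 gives C(15,3) = 455; x_2 ≥ 5 gives C(17,3) = 680; x_3 ≥ 8 gives C(14,3) = 364; x_4 ≥ 6 gives C(16,3) = 560. Together 2059.
Add back pairs where two caps are both exceeded: 120 + 35 + 84 + 84 + 165 + 56 = 544.
Subtract triples: 0 + 4 + 0 + 1 = 5.
By inclusion–exclusion the count is 1540 − 2059 + 544 − 5 = 20.

20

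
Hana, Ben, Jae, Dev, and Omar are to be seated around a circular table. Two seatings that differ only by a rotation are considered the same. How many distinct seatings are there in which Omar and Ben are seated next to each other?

Treat {Omar, Ben} as one unit (2 internal orders) and seat the resulting 4 units around the table: (3)! circular arrangements.
So 2 × (3)! = 2 × 6 = 12.

12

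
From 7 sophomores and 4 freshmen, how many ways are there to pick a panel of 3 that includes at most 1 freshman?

119

Split by how many freshmen are chosen (0 through 1).
Sum: C(4,0)·C(7,3) + C(4,1)·C(7,2) = 35 + 84 = 119.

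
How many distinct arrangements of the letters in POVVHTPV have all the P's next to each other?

Treat the 2 copies of P as a single block. The multiset to arrange is then {PP, H, O, T, V, V, V}, 7 items in all.
That gives (7)!/(3!) = 840 arrangements.

840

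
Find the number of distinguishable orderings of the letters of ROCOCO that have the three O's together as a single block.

Treat the 3 copies of O as a single block. The multiset to arrange is then {OOO, C, C, R}, 4 items in all.
That gives (4)!/(2!) = 12 arrangements.

12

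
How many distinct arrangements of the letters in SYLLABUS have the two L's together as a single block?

2520

Treat the 2 copies of L as a single block. The multiset to arrange is then {LL, A, B, S, S, U, Y}, 7 items in all.
That gives (7)!/(2!) = 2520 arrangements.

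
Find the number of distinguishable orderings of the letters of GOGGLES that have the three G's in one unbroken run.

Treat the 3 copies of G as a single block. The multiset to arrange is then {GGG, E, L, O, S}, 5 items in all.
All 5 items are distinct, so there are (5)! = 120 arrangements.

120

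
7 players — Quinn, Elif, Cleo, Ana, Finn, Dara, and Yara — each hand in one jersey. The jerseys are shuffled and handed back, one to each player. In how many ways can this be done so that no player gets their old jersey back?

1854

This is the derangement count D_7: permutations of 7 items with no fixed point.
By inclusion–exclusion this is Σ_{j=0}^{7} (−1)^j C(7,j)·(7−j)!.
Computing: 5040 − 5040 + 2520 − 840 + 210 − 42 + 7 − 1 = 1854.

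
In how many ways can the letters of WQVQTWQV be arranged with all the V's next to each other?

Treat the 2 copies of V as a single block. The multiset to arrange is then {VV, Q, Q, Q, T, W, W}, 7 items in all.
That gives (7)!/(3!·2!) = 420 arrangements.

420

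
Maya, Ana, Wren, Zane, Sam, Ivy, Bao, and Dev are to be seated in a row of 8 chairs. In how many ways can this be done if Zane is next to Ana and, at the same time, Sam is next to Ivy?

Treat {Zane,Ana} as one block (2 orders) and {Sam,Ivy} as another (2 orders).
That leaves 6 units to arrange: 2 × 2 × 6! = 4 × 720 = 2880.

2880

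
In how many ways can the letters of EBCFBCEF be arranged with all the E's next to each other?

630

Treat the 2 copies of E as a single block. The multiset to arrange is then {EE, B, B, C, C, F, F}, 7 items in all.
That gives (7)!/(2!·2!·2!) = 630 arrangements.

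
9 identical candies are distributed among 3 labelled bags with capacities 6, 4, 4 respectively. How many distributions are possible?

By stars and bars, unrestricted non-negative solutions to x_1+…+x_3 = 9 number C(9+2,2) = 55.
Subtract solutions that violate a single cap (substitute x_i' = x_i − (cap_i+1)): x_1 ≥ 7 gives C(4,2) = 6; x_2 ≥ 5 gives C(6,2) = 15; x_3 ≥ 5 gives C(6,2) = 15. Together 36.
No two caps can be exceeded simultaneously, so the pair terms are all 0.
By inclusion–exclusion the count is 55 − 36 + 0 = 19.

19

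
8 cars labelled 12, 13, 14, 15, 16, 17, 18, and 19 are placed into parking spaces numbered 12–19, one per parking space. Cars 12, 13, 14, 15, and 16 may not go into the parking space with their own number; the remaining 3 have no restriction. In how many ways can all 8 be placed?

21234

Let Aᵢ (for 12 ≤ i ≤ 16) be the placements that put car i in its forbidden parking space. Any j of these fix j positions, leaving (8−j)! ways to fill the rest, and there are C(5,j) ways to pick which j.
By inclusion–exclusion, the number of valid placements is Σ_{j=0}^{5} (−1)^j C(5,j)·(8−j)!.
Computing: 40320 − 25200 + 7200 − 1200 + 120 − 6 = 21234.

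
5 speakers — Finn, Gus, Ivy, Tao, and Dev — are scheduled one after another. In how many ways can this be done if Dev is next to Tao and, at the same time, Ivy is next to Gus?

24

Treat {Dev,Tao} as one block (2 orders) and {Ivy,Gus} as another (2 orders).
That leaves 3 units to arrange: 2 × 2 × 3! = 4 × 6 = 24.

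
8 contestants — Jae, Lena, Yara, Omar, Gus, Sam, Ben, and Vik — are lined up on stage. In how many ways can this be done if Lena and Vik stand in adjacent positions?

10080

Place the 6 others and the Lena-Vik pair as 7 objects in a line; the pair has 2 internal arrangements.
So the count is 2·(7)! = 10080.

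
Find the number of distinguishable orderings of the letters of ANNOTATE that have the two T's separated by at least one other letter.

There are 8!/(2!·2!·2!) = 5040 arrangements of ANNOTATE in total.
Arrangements with the T's together: treat TT as one letter, giving (7)!/(2!·2!) = 1260.
Hence 5040 − 1260 = 3780.

3780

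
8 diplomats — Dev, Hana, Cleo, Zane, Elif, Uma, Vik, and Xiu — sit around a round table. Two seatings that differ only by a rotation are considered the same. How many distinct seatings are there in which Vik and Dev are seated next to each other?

Treat {Vik, Dev} as one unit (2 internal orders) and seat the resulting 7 units around the table: (6)! circular arrangements.
So 2 × (6)! = 2 × 720 = 1440.

1440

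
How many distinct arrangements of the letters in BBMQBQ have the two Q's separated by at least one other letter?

40

Total arrangements of BBMQBQ: 6!/(3!·2!) = 60.
Arrangements with the Q's together: treat QQ as one letter, giving (5)!/(3!) = 20.
Hence 60 − 20 = 40.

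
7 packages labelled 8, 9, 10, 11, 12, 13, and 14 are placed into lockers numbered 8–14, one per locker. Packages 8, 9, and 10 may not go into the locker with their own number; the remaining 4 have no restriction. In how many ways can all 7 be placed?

Let Aᵢ (for i ∈ {8, 9, 10}) be the placements that put package i in its forbidden locker. Any j of these fix j positions, leaving (7−j)! ways to fill the rest, and there are C(3,j) ways to pick which j.
By inclusion–exclusion, the number of valid placements is Σ_{j=0}^{3} (−1)^j C(3,j)·(7−j)!.
Computing: 5040 − 2160 + 360 − 24 = 3216.

3216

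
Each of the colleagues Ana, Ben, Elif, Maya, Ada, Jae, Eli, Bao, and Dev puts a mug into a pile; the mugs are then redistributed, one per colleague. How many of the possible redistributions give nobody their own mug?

Let Aᵢ be the assignments in which colleague i gets their own mug. We want the size of the complement of A₁∪…∪A_9.
By inclusion–exclusion this is Σ_{j=0}^{9} (−1)^j C(9,j)·(9−j)!.
Computing: 362880 − 362880 + 181440 − 60480 + 15120 − 3024 + 504 − 72 + 9 − 1 = 133496.

133496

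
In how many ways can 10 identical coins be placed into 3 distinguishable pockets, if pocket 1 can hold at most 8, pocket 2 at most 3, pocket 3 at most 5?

21

Ignoring the caps, the number of non-negative solutions to x_1+…+x_3 = 10 is C(12,2) = 66.
Subtract solutions that violate a single cap (substitute x_i' = x_i − (cap_i+1)): x_1 ≥ 9 gives C(3,2) = 3; x_2 ≥ 4 gives C(8,2) = 28; x_3 ≥ 6 gives C(6,2) = 15. Together 46.
Add back pairs where two caps are both exceeded: 0 + 0 + 1 = 1.
By inclusion–exclusion the count is 66 − 46 + 1 = 21.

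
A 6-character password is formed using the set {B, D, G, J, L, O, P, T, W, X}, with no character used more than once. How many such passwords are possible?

151200

Choose and order 6 of the 10 symbols: the first character has 10 options, the next 9, and so on down to 5.
That product is 10 × 9 × 8 × 7 × 6 × 5 = 151200.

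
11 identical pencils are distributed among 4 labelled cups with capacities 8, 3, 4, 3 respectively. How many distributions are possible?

Without the upper bounds there are C(14,3) = 364 ways to split 11 among 4 cups.
Subtract solutions that violate a single cap (substitute x_i' = x_i − (cap_i+1)): x_1 ≥ 9 gives C(5,3) = 10; x_2 ≥ 4 gives C(10,3) = 120; x_3 ≥ 5 gives C(9,3) = 84; x_4 ≥ 4 gives C(10,3) = 120. Together 334.
Add back pairs where two caps are both exceeded: 0 + 0 + 0 + 10 + 20 + 10 = 40.
By inclusion–exclusion the count is 364 − 334 + 40 = 70.

70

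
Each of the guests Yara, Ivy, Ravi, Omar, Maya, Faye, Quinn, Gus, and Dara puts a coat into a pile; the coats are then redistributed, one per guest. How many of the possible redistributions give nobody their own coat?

133496

Let Aᵢ be the assignments in which guest i gets their own coat. We want the size of the complement of A₁∪…∪A_9.
By inclusion–exclusion this is Σ_{j=0}^{9} (−1)^j C(9,j)·(9−j)!.
Computing: 362880 − 362880 + 181440 − 60480 + 15120 − 3024 + 504 − 72 + 9 − 1 = 133496.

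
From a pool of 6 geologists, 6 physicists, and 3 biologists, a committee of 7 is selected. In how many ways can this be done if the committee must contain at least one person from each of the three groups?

5571

Total 7-person selections from all 15: C(15,7) = 6435.
Subtract selections that omit an entire group: no geologists → C(9,7) = 36; no physicists → C(9,7) = 36; no biologists → C(12,7) = 792.
Add back selections omitting two groups (i.e. drawn from a single group): C(6,7) + C(6,7) + C(3,7) = 0.
By inclusion–exclusion: 6435 − 864 + 0 = 5571.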